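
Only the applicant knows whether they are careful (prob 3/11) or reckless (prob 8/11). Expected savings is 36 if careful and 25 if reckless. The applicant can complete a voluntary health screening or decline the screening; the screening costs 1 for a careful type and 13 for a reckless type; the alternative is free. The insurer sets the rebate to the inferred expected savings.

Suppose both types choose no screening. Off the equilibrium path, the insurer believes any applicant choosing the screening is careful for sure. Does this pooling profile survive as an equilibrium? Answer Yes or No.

No

On path, the insurer holds the prior and pays 3/11·36 + 8/11·25 = 28. Off path (the screening), believing careful, it pays 36.
careful: no screening nets 28; the screening nets 36 − 1 = 35. careful would deviate.
reckless: no screening nets 28; the screening nets 36 − 13 = 23. reckless stays.
A type deviates, so pooling fails.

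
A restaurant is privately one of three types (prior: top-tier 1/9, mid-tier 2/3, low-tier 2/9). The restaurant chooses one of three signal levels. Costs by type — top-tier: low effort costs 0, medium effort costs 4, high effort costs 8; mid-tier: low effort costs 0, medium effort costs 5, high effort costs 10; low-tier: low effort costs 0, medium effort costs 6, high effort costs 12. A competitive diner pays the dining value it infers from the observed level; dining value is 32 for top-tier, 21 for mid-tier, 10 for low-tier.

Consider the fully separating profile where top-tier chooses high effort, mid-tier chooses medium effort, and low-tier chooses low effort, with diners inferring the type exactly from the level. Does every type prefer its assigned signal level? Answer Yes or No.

No

Separating price premiums: high effort → 32, medium effort → 21, low effort → 10.
top-tier (assigned high effort): low effort: 10 − 0 = 10; medium effort: 21 − 4 = 17; high effort: 32 − 8 = 24. top-tier stays.
mid-tier (assigned medium effort): low effort: 10 − 0 = 10; medium effort: 21 − 5 = 16; high effort: 32 − 10 = 22. mid-tier prefers high effort.
low-tier (assigned low effort): low effort: 10 − 0 = 10; medium effort: 21 − 6 = 15; high effort: 32 − 12 = 20. low-tier prefers high effort.
At least one type deviates; the separating profile fails.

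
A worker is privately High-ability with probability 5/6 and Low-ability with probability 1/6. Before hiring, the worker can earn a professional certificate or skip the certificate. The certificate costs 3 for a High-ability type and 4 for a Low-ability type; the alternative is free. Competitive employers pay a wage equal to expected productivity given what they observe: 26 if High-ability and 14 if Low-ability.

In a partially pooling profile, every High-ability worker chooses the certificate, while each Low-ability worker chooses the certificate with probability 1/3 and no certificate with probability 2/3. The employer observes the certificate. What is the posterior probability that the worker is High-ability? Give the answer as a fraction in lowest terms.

P(the certificate) = (5/6)·1 + (1/6)·(1/3) = 8/9.
By Bayes' rule, P(High-ability | the certificate) = (5/6) / (8/9) = 15/16.

15/16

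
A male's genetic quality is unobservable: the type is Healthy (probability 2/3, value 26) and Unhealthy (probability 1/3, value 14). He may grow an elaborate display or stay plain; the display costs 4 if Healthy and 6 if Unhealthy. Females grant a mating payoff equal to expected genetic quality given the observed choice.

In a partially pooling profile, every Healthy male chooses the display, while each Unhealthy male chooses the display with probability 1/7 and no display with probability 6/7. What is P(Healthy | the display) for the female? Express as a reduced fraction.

14/15

P(the display) = (2/3)·1 + (1/3)·(1/7) = 5/7.
By Bayes' rule, P(Healthy | the display) = (2/3) / (5/7) = 14/15.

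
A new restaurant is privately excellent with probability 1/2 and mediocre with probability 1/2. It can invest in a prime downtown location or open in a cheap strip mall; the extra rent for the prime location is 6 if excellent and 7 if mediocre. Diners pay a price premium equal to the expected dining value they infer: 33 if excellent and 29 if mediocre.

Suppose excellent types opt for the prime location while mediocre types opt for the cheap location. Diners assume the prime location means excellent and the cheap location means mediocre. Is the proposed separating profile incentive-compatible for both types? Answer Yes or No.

No

Under these beliefs, the prime location earns price premium 33 and the cheap location earns price premium 29.
excellent: the prime location nets 33 − 6 = 27; the cheap location nets 29. excellent would deviate to the cheap location.
mediocre: the prime location nets 33 − 7 = 26; the cheap location nets 29. mediocre prefers the cheap location.
excellent has a profitable deviation, so the profile is not an equilibrium.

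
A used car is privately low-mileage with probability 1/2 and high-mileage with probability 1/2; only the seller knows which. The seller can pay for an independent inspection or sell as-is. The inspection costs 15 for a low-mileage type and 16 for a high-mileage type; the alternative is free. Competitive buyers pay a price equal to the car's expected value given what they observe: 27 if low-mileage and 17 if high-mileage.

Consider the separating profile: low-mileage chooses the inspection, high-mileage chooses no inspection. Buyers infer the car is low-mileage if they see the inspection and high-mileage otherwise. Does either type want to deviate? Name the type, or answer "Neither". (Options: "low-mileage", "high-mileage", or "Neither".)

The inspection pays 27; no inspection pays 17.
low-mileage: assigned the inspection, nets 27 − 15 = 12; deviating to no inspection nets 17.
high-mileage: assigned no inspection, nets 17; deviating to the inspection nets 27 − 16 = 11.
The low-mileage type gains 5 by deviating.

low-mileage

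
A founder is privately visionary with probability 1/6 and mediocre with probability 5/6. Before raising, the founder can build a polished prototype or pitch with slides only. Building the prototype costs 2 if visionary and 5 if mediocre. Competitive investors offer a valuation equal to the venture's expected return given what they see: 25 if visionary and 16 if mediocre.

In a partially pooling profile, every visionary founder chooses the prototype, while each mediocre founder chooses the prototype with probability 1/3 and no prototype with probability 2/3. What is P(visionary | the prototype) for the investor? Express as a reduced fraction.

3/8

P(the prototype) = (1/6)·1 + (5/6)·(1/3) = 4/9.
By Bayes' rule, P(visionary | the prototype) = (1/6) / (4/9) = 3/8.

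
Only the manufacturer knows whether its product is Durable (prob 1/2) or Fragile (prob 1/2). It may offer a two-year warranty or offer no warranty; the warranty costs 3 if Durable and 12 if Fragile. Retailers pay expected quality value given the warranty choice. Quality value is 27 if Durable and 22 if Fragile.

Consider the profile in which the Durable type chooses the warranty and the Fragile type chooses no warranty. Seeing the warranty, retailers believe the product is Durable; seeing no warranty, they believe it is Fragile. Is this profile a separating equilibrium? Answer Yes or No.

Under these beliefs, the warranty earns price 27 and no warranty earns price 22.
Durable: the warranty nets 27 − 3 = 24; no warranty nets 22. Durable prefers the warranty.
Fragile: the warranty nets 27 − 12 = 15; no warranty nets 22. Fragile prefers no warranty.
Neither type deviates, so the separating profile is an equilibrium.

Yes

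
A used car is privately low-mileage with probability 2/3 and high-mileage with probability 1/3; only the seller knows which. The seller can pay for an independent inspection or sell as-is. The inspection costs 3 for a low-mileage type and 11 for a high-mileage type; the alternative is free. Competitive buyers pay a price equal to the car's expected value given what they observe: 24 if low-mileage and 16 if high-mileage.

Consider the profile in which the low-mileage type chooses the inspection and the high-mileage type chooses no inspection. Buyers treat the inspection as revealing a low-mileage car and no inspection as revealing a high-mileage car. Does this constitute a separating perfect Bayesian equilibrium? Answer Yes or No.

Yes

Under these beliefs, the inspection earns price 24 and no inspection earns price 16.
low-mileage: the inspection nets 24 − 3 = 21; no inspection nets 16. low-mileage prefers the inspection.
high-mileage: the inspection nets 24 − 11 = 13; no inspection nets 16. high-mileage prefers no inspection.
Neither type deviates, so the separating profile is an equilibrium.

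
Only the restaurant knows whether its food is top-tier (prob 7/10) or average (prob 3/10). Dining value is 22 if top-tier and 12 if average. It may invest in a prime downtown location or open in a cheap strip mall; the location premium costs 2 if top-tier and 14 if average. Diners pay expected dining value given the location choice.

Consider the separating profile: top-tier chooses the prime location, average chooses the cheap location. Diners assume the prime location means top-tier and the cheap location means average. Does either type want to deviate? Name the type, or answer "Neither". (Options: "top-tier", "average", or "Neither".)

Neither

The prime location pays 22; the cheap location pays 12.
top-tier: assigned the prime location, nets 22 − 2 = 20; deviating to the cheap location nets 12.
average: assigned the cheap location, nets 12; deviating to the prime location nets 22 − 14 = 8.
Both types strictly prefer their assigned action; no profitable deviation.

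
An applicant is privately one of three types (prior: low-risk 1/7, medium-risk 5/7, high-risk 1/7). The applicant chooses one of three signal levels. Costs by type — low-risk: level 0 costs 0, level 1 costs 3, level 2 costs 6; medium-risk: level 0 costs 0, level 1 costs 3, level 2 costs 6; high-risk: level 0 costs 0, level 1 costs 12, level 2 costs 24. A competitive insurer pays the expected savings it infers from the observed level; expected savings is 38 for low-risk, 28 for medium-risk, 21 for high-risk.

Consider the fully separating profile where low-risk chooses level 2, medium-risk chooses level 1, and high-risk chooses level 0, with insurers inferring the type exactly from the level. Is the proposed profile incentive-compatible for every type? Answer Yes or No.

Separating rebates: level 2 → 38, level 1 → 28, level 0 → 21.
low-risk (assigned level 2): level 0: 21 − 0 = 21; level 1: 28 − 3 = 25; level 2: 38 − 6 = 32. low-risk stays.
medium-risk (assigned level 1): level 0: 21 − 0 = 21; level 1: 28 − 3 = 25; level 2: 38 − 6 = 32. medium-risk prefers level 2.
high-risk (assigned level 0): level 0: 21 − 0 = 21; level 1: 28 − 12 = 16; level 2: 38 − 24 = 14. high-risk stays.
At least one type deviates; the separating profile fails.

No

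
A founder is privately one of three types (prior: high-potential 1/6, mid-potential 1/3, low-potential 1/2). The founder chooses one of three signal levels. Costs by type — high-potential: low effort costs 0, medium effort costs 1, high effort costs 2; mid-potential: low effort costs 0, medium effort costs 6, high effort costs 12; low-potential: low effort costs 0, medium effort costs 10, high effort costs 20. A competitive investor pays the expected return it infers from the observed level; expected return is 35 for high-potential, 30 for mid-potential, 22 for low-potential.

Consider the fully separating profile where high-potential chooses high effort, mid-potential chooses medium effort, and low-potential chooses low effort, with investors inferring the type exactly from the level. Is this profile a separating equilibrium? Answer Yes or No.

Yes

Separating valuations: high effort → 35, medium effort → 30, low effort → 22.
high-potential (assigned high effort): low effort: 22 − 0 = 22; medium effort: 30 − 1 = 29; high effort: 35 − 2 = 33. high-potential stays.
mid-potential (assigned medium effort): low effort: 22 − 0 = 22; medium effort: 30 − 6 = 24; high effort: 35 − 12 = 23. mid-potential stays.
low-potential (assigned low effort): low effort: 22 − 0 = 22; medium effort: 30 − 10 = 20; high effort: 35 − 20 = 15. low-potential stays.
Every type prefers its assigned level; separation holds.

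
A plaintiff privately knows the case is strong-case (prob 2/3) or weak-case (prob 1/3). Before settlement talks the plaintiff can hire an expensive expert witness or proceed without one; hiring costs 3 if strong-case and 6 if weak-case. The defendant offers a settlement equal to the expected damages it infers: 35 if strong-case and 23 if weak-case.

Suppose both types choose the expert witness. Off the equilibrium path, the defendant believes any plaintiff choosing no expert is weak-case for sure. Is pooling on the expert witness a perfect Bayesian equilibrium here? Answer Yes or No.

On path, the defendant holds the prior and pays 2/3·35 + 1/3·23 = 31. Off path (no expert), believing weak-case, it pays 23.
strong-case: the expert witness nets 31 − 3 = 28; no expert nets 23. strong-case stays.
weak-case: the expert witness nets 31 − 6 = 25; no expert nets 23. weak-case stays.
No type deviates, so pooling is sustained.

Yes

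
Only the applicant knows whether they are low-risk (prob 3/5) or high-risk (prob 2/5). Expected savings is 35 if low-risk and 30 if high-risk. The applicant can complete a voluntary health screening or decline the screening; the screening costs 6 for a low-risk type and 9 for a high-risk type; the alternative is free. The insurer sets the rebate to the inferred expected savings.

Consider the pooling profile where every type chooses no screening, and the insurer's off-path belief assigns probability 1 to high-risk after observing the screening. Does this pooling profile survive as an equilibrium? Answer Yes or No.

On path, the insurer holds the prior and pays 3/5·35 + 2/5·30 = 33. Off path (the screening), believing high-risk, it pays 30.
low-risk: no screening nets 33; the screening nets 30 − 6 = 24. low-risk stays.
high-risk: no screening nets 33; the screening nets 30 − 9 = 21. high-risk stays.
No type deviates, so pooling is sustained.

Yes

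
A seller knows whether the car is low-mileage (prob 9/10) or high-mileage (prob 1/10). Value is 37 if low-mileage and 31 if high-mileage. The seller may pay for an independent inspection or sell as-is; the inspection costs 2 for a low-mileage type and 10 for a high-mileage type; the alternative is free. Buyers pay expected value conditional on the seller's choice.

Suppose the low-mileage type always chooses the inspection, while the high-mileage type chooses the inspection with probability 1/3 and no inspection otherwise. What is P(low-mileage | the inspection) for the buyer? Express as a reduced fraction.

P(the inspection) = (9/10)·1 + (1/10)·(1/3) = 14/15.
By Bayes' rule, P(low-mileage | the inspection) = (9/10) / (14/15) = 27/28.

27/28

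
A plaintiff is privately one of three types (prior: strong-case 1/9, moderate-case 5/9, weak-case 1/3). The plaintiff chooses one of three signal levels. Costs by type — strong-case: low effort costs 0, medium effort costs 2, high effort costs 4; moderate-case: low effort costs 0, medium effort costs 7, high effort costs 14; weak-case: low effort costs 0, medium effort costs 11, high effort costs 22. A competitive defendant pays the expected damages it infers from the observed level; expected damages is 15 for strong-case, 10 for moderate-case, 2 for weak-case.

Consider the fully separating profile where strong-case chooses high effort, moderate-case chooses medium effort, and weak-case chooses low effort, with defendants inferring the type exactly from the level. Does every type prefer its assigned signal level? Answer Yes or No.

Separating settlements: high effort → 15, medium effort → 10, low effort → 2.
strong-case (assigned high effort): low effort: 2 − 0 = 2; medium effort: 10 − 2 = 8; high effort: 15 − 4 = 11. strong-case stays.
moderate-case (assigned medium effort): low effort: 2 − 0 = 2; medium effort: 10 − 7 = 3; high effort: 15 − 14 = 1. moderate-case stays.
weak-case (assigned low effort): low effort: 2 − 0 = 2; medium effort: 10 − 11 = -1; high effort: 15 − 22 = -7. weak-case stays.
Every type prefers its assigned level; separation holds.

Yes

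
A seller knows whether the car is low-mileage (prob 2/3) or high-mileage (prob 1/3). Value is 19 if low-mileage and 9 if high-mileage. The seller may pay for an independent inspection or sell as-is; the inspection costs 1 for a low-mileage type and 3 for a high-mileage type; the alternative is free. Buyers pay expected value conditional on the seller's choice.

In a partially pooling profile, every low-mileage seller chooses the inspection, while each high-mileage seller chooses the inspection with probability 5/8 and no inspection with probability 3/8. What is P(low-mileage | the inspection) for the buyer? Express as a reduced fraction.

16/21

P(the inspection) = (2/3)·1 + (1/3)·(5/8) = 7/8.
By Bayes' rule, P(low-mileage | the inspection) = (2/3) / (7/8) = 16/21.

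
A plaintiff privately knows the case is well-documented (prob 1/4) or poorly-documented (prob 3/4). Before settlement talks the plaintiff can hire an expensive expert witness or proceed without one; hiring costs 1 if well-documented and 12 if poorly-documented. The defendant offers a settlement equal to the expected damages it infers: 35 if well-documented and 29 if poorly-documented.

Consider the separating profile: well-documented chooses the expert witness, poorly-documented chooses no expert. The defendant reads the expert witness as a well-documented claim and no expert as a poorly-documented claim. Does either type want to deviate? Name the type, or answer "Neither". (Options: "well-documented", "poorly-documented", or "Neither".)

Neither

The expert witness pays 35; no expert pays 29.
well-documented: assigned the expert witness, nets 35 − 1 = 34; deviating to no expert nets 29.
poorly-documented: assigned no expert, nets 29; deviating to the expert witness nets 35 − 12 = 23.
Both types strictly prefer their assigned action; no profitable deviation.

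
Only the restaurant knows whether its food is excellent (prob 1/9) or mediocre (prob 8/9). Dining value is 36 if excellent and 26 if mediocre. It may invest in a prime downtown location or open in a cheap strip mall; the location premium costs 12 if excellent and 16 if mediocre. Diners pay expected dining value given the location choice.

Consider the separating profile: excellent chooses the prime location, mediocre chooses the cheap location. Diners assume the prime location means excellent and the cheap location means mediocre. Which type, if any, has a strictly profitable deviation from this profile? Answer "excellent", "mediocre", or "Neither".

excellent

The prime location pays 36; the cheap location pays 26.
excellent: assigned the prime location, nets 36 − 12 = 24; deviating to the cheap location nets 26.
mediocre: assigned the cheap location, nets 26; deviating to the prime location nets 36 − 16 = 20.
The excellent type gains 2 by deviating.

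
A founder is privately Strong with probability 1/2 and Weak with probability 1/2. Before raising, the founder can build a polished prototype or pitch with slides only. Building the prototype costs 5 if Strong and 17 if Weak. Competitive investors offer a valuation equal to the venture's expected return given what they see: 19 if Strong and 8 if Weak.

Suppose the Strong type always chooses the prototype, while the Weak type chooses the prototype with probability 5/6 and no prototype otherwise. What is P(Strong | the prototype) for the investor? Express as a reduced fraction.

P(the prototype) = (1/2)·1 + (1/2)·(5/6) = 11/12.
By Bayes' rule, P(Strong | the prototype) = (1/2) / (11/12) = 6/11.

6/11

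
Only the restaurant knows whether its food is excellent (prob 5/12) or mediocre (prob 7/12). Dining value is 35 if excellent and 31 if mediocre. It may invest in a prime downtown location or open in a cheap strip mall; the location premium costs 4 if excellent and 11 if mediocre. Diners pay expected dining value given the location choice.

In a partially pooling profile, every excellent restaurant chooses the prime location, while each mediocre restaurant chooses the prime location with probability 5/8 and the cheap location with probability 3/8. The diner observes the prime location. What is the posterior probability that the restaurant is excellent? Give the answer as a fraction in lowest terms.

8/15

P(the prime location) = (5/12)·1 + (7/12)·(5/8) = 25/32.
By Bayes' rule, P(excellent | the prime location) = (5/12) / (25/32) = 8/15.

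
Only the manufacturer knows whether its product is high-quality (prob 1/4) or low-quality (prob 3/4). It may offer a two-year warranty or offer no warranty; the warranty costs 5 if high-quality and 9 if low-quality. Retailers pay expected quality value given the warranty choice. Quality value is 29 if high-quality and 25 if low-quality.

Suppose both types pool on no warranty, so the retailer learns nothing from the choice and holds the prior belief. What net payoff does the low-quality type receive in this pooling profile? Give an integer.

26

Pooled price = 1/4·29 + 3/4·25 = 26.
low-quality pays no cost for no warranty, so net payoff = 26.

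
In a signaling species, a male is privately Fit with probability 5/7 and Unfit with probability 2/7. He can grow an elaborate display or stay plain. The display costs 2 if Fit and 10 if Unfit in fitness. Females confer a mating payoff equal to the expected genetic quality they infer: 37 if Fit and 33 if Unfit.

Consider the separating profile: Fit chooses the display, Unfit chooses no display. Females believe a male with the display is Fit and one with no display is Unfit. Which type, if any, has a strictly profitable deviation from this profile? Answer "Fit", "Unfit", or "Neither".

Neither

The display pays 37; no display pays 33.
Fit: assigned the display, nets 37 − 2 = 35; deviating to no display nets 33.
Unfit: assigned no display, nets 33; deviating to the display nets 37 − 10 = 27.
Both types strictly prefer their assigned action; no profitable deviation.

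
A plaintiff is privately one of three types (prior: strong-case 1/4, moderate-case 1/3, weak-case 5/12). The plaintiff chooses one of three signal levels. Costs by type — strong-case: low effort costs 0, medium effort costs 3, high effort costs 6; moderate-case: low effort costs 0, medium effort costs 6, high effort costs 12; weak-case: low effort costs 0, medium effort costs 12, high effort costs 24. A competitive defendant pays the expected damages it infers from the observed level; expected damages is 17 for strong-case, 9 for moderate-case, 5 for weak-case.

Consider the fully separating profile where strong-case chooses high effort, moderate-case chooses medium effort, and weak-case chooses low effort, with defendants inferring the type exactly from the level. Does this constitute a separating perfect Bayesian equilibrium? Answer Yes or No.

No

Separating settlements: high effort → 17, medium effort → 9, low effort → 5.
strong-case (assigned high effort): low effort: 5 − 0 = 5; medium effort: 9 − 3 = 6; high effort: 17 − 6 = 11. strong-case stays.
moderate-case (assigned medium effort): low effort: 5 − 0 = 5; medium effort: 9 − 6 = 3; high effort: 17 − 12 = 5. moderate-case prefers low effort.
weak-case (assigned low effort): low effort: 5 − 0 = 5; medium effort: 9 − 12 = -3; high effort: 17 − 24 = -7. weak-case stays.
At least one type deviates; the separating profile fails.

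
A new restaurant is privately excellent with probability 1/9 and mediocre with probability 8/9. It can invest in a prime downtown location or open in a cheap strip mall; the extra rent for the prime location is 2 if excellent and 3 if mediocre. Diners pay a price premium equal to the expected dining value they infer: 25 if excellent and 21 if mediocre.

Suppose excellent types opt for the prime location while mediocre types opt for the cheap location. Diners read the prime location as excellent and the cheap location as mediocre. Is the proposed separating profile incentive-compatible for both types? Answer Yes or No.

No

Under these beliefs, the prime location earns price premium 25 and the cheap location earns price premium 21.
excellent: the prime location nets 25 − 2 = 23; the cheap location nets 21. excellent prefers the prime location.
mediocre: the prime location nets 25 − 3 = 22; the cheap location nets 21. mediocre would deviate to the prime location.
mediocre has a profitable deviation, so the profile is not an equilibrium.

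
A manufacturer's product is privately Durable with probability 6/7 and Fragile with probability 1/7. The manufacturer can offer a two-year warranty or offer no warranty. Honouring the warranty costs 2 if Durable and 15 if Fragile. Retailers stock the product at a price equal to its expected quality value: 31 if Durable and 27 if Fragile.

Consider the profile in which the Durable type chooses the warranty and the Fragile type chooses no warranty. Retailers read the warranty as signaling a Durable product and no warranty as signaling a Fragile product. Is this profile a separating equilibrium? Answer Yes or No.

Yes

Under these beliefs, the warranty earns price 31 and no warranty earns price 27.
Durable: the warranty nets 31 − 2 = 29; no warranty nets 27. Durable prefers the warranty.
Fragile: the warranty nets 31 − 15 = 16; no warranty nets 27. Fragile prefers no warranty.
Neither type deviates, so the separating profile is an equilibrium.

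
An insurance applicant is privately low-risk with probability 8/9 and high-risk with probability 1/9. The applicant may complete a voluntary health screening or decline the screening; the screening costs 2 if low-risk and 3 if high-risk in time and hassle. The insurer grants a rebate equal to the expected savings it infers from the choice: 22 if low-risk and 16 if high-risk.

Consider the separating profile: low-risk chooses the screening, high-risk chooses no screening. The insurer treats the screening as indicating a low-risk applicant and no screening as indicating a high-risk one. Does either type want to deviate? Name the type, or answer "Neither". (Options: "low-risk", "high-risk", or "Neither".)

The screening pays 22; no screening pays 16.
low-risk: assigned the screening, nets 22 − 2 = 20; deviating to no screening nets 16.
high-risk: assigned no screening, nets 16; deviating to the screening nets 22 − 3 = 19.
The high-risk type gains 3 by deviating.

high-risk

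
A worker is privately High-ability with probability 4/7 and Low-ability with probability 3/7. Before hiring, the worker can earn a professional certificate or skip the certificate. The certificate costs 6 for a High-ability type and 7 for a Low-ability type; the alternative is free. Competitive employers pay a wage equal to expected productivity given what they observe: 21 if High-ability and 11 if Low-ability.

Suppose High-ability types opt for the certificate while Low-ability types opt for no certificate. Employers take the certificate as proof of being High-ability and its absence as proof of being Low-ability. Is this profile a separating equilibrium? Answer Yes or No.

Under these beliefs, the certificate earns wage 21 and no certificate earns wage 11.
High-ability: the certificate nets 21 − 6 = 15; no certificate nets 11. High-ability prefers the certificate.
Low-ability: the certificate nets 21 − 7 = 14; no certificate nets 11. Low-ability would deviate to the certificate.
Low-ability has a profitable deviation, so the profile is not an equilibrium.

No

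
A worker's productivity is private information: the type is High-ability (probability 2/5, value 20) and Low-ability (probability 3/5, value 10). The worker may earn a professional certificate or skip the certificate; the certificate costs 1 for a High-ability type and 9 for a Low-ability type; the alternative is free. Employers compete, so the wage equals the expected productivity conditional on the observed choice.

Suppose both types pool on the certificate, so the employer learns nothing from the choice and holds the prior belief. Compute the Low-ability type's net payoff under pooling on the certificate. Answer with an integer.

Pooled wage = 2/5·20 + 3/5·10 = 14.
Low-ability pays cost 9 for the certificate, so net payoff = 14 − 9 = 5.

5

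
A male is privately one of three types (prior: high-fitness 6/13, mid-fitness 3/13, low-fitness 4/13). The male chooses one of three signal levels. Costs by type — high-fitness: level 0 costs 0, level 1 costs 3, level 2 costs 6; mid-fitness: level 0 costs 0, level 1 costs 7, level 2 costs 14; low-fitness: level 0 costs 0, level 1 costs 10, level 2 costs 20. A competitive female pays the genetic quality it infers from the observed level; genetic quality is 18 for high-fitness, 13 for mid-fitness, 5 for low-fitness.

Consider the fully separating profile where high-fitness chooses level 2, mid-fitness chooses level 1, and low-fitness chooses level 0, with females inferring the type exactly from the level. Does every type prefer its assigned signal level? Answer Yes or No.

Separating mating payoffs: level 2 → 18, level 1 → 13, level 0 → 5.
high-fitness (assigned level 2): level 0: 5 − 0 = 5; level 1: 13 − 3 = 10; level 2: 18 − 6 = 12. high-fitness stays.
mid-fitness (assigned level 1): level 0: 5 − 0 = 5; level 1: 13 − 7 = 6; level 2: 18 − 14 = 4. mid-fitness stays.
low-fitness (assigned level 0): level 0: 5 − 0 = 5; level 1: 13 − 10 = 3; level 2: 18 − 20 = -2. low-fitness stays.
Every type prefers its assigned level; separation holds.

Yes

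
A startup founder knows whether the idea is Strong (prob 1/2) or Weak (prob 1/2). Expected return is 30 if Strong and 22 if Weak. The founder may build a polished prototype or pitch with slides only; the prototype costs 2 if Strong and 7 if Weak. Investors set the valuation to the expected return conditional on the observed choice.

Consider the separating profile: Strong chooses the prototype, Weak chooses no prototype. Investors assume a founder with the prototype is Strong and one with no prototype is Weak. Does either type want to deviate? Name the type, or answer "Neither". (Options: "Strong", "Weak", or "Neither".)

The prototype pays 30; no prototype pays 22.
Strong: assigned the prototype, nets 30 − 2 = 28; deviating to no prototype nets 22.
Weak: assigned no prototype, nets 22; deviating to the prototype nets 30 − 7 = 23.
The Weak type gains 1 by deviating.

Weak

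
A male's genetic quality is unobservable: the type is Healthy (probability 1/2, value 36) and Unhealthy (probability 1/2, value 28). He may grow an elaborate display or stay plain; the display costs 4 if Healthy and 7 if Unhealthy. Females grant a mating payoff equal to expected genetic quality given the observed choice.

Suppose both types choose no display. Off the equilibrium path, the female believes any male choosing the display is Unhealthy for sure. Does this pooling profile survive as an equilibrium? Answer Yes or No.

Yes

On path, the female holds the prior and pays 1/2·36 + 1/2·28 = 32. Off path (the display), believing Unhealthy, it pays 28.
Healthy: no display nets 32; the display nets 28 − 4 = 24. Healthy stays.
Unhealthy: no display nets 32; the display nets 28 − 7 = 21. Unhealthy stays.
No type deviates, so pooling is sustained.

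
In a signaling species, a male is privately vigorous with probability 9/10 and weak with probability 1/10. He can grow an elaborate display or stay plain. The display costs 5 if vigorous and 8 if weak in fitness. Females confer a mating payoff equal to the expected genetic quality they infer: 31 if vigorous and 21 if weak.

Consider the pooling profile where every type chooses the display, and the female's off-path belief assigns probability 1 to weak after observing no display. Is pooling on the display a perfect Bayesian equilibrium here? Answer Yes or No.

On path, the female holds the prior and pays 9/10·31 + 1/10·21 = 30. Off path (no display), believing weak, it pays 21.
vigorous: the display nets 30 − 5 = 25; no display nets 21. vigorous stays.
weak: the display nets 30 − 8 = 22; no display nets 21. weak stays.
No type deviates, so pooling is sustained.

Yes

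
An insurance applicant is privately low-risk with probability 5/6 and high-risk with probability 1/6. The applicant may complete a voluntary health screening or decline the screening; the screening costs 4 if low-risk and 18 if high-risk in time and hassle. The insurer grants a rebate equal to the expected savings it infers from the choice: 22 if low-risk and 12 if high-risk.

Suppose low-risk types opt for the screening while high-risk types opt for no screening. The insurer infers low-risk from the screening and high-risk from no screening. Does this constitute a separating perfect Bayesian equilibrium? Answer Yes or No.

Under these beliefs, the screening earns rebate 22 and no screening earns rebate 12.
low-risk: the screening nets 22 − 4 = 18; no screening nets 12. low-risk prefers the screening.
high-risk: the screening nets 22 − 18 = 4; no screening nets 12. high-risk prefers no screening.
Neither type deviates, so the separating profile is an equilibrium.

Yes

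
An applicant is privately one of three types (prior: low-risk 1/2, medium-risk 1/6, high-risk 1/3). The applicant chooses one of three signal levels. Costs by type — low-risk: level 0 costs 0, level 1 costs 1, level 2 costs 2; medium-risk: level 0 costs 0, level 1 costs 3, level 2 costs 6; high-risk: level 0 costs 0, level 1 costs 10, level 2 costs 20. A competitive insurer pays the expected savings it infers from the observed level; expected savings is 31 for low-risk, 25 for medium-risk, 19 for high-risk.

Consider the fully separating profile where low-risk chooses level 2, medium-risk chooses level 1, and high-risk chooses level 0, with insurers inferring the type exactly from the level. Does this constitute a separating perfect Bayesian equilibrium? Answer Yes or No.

No

Separating rebates: level 2 → 31, level 1 → 25, level 0 → 19.
low-risk (assigned level 2): level 0: 19 − 0 = 19; level 1: 25 − 1 = 24; level 2: 31 − 2 = 29. low-risk stays.
medium-risk (assigned level 1): level 0: 19 − 0 = 19; level 1: 25 − 3 = 22; level 2: 31 − 6 = 25. medium-risk prefers level 2.
high-risk (assigned level 0): level 0: 19 − 0 = 19; level 1: 25 − 10 = 15; level 2: 31 − 20 = 11. high-risk stays.
At least one type deviates; the separating profile fails.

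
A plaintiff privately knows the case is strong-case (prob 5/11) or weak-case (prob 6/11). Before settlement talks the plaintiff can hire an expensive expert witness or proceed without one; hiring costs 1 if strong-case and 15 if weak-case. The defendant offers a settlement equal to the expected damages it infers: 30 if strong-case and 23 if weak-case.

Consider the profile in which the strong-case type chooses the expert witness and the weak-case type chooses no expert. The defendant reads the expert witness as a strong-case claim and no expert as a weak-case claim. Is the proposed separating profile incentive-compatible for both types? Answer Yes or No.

Under these beliefs, the expert witness earns settlement 30 and no expert earns settlement 23.
strong-case: the expert witness nets 30 − 1 = 29; no expert nets 23. strong-case prefers the expert witness.
weak-case: the expert witness nets 30 − 15 = 15; no expert nets 23. weak-case prefers no expert.
Neither type deviates, so the separating profile is an equilibrium.

Yes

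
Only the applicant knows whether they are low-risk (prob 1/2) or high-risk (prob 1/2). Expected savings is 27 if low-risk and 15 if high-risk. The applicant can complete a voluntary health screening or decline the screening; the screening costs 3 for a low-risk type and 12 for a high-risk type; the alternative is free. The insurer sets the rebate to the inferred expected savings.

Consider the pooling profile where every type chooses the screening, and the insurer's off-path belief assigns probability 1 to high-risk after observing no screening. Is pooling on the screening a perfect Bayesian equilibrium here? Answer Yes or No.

On path, the insurer holds the prior and pays 1/2·27 + 1/2·15 = 21. Off path (no screening), believing high-risk, it pays 15.
low-risk: the screening nets 21 − 3 = 18; no screening nets 15. low-risk stays.
high-risk: the screening nets 21 − 12 = 9; no screening nets 15. high-risk would deviate.
A type deviates, so pooling fails.

No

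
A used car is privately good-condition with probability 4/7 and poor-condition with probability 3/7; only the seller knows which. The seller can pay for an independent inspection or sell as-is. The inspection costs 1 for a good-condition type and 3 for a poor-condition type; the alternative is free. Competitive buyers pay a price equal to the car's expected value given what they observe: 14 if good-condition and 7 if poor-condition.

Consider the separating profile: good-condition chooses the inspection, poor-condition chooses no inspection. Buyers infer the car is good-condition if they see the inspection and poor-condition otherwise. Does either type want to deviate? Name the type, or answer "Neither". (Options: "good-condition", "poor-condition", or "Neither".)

poor-condition

The inspection pays 14; no inspection pays 7.
good-condition: assigned the inspection, nets 14 − 1 = 13; deviating to no inspection nets 7.
poor-condition: assigned no inspection, nets 7; deviating to the inspection nets 14 − 3 = 11.
The poor-condition type gains 4 by deviating.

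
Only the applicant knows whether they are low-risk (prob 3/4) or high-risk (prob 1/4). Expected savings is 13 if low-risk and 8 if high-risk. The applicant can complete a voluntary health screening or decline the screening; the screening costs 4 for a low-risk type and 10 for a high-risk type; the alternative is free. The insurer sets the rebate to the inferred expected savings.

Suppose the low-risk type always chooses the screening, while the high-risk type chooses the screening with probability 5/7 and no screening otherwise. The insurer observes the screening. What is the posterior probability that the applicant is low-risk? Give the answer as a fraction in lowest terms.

P(the screening) = (3/4)·1 + (1/4)·(5/7) = 13/14.
By Bayes' rule, P(low-risk | the screening) = (3/4) / (13/14) = 21/26.

21/26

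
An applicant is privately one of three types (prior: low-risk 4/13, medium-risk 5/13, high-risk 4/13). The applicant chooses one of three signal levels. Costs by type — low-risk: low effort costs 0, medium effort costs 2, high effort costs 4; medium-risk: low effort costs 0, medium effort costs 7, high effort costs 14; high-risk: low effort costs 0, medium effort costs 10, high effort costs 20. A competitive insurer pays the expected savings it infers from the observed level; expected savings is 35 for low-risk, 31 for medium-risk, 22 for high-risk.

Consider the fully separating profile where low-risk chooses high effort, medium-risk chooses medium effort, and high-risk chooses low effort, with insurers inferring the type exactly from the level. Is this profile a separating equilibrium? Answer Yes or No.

Yes

Separating rebates: high effort → 35, medium effort → 31, low effort → 22.
low-risk (assigned high effort): low effort: 22 − 0 = 22; medium effort: 31 − 2 = 29; high effort: 35 − 4 = 31. low-risk stays.
medium-risk (assigned medium effort): low effort: 22 − 0 = 22; medium effort: 31 − 7 = 24; high effort: 35 − 14 = 21. medium-risk stays.
high-risk (assigned low effort): low effort: 22 − 0 = 22; medium effort: 31 − 10 = 21; high effort: 35 − 20 = 15. high-risk stays.
Every type prefers its assigned level; separation holds.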